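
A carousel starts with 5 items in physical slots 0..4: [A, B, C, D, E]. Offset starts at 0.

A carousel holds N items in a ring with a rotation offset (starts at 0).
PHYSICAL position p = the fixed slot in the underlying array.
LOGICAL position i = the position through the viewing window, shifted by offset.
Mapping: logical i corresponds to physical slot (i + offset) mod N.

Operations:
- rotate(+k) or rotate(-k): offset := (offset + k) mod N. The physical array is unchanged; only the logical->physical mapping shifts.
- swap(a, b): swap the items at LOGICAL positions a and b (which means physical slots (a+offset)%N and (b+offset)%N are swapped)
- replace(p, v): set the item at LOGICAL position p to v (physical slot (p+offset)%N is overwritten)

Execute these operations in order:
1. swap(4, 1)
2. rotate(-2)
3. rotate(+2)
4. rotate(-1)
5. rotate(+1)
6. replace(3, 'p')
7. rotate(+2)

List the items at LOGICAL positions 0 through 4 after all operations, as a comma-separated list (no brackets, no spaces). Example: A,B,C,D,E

After op 1 (swap(4, 1)): offset=0, physical=[A,E,C,D,B], logical=[A,E,C,D,B]
After op 2 (rotate(-2)): offset=3, physical=[A,E,C,D,B], logical=[D,B,A,E,C]
After op 3 (rotate(+2)): offset=0, physical=[A,E,C,D,B], logical=[A,E,C,D,B]
After op 4 (rotate(-1)): offset=4, physical=[A,E,C,D,B], logical=[B,A,E,C,D]
After op 5 (rotate(+1)): offset=0, physical=[A,E,C,D,B], logical=[A,E,C,D,B]
After op 6 (replace(3, 'p')): offset=0, physical=[A,E,C,p,B], logical=[A,E,C,p,B]
After op 7 (rotate(+2)): offset=2, physical=[A,E,C,p,B], logical=[C,p,B,A,E]

Answer: C,p,B,A,E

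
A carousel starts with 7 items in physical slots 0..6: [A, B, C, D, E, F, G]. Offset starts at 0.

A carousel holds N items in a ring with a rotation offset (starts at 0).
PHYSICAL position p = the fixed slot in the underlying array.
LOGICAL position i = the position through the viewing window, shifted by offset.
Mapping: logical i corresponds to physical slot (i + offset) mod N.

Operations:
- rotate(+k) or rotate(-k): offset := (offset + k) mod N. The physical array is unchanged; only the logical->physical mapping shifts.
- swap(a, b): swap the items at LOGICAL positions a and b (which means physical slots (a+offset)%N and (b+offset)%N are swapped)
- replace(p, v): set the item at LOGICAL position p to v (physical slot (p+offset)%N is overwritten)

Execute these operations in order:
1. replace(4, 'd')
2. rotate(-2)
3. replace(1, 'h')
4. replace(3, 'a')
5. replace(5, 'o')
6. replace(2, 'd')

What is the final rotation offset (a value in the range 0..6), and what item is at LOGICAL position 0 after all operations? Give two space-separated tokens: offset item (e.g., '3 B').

Answer: 5 F

Derivation:
After op 1 (replace(4, 'd')): offset=0, physical=[A,B,C,D,d,F,G], logical=[A,B,C,D,d,F,G]
After op 2 (rotate(-2)): offset=5, physical=[A,B,C,D,d,F,G], logical=[F,G,A,B,C,D,d]
After op 3 (replace(1, 'h')): offset=5, physical=[A,B,C,D,d,F,h], logical=[F,h,A,B,C,D,d]
After op 4 (replace(3, 'a')): offset=5, physical=[A,a,C,D,d,F,h], logical=[F,h,A,a,C,D,d]
After op 5 (replace(5, 'o')): offset=5, physical=[A,a,C,o,d,F,h], logical=[F,h,A,a,C,o,d]
After op 6 (replace(2, 'd')): offset=5, physical=[d,a,C,o,d,F,h], logical=[F,h,d,a,C,o,d]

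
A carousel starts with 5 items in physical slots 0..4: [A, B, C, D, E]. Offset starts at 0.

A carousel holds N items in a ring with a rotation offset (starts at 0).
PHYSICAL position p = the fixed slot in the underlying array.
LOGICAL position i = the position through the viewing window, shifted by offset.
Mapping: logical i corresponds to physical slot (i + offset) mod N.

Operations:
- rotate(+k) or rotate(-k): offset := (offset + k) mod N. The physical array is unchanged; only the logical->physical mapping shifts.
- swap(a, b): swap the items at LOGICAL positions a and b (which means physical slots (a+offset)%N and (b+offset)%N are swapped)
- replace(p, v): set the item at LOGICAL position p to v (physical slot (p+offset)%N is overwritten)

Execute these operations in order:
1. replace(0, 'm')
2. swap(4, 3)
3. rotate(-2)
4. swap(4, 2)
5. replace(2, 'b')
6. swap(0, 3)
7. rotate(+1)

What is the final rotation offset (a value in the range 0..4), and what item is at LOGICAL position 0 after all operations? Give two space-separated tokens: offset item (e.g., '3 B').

After op 1 (replace(0, 'm')): offset=0, physical=[m,B,C,D,E], logical=[m,B,C,D,E]
After op 2 (swap(4, 3)): offset=0, physical=[m,B,C,E,D], logical=[m,B,C,E,D]
After op 3 (rotate(-2)): offset=3, physical=[m,B,C,E,D], logical=[E,D,m,B,C]
After op 4 (swap(4, 2)): offset=3, physical=[C,B,m,E,D], logical=[E,D,C,B,m]
After op 5 (replace(2, 'b')): offset=3, physical=[b,B,m,E,D], logical=[E,D,b,B,m]
After op 6 (swap(0, 3)): offset=3, physical=[b,E,m,B,D], logical=[B,D,b,E,m]
After op 7 (rotate(+1)): offset=4, physical=[b,E,m,B,D], logical=[D,b,E,m,B]

Answer: 4 D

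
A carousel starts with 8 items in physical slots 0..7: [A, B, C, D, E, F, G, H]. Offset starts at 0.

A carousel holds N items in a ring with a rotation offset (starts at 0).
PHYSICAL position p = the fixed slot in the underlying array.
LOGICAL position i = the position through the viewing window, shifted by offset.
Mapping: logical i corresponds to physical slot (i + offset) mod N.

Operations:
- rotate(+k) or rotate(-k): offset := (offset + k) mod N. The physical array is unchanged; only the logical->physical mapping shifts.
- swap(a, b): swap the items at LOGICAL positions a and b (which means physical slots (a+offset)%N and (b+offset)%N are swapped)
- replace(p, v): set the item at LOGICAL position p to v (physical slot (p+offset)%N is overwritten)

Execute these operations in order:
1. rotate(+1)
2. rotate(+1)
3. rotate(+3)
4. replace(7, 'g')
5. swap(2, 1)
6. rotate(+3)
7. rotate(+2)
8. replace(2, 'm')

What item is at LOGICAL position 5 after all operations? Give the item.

After op 1 (rotate(+1)): offset=1, physical=[A,B,C,D,E,F,G,H], logical=[B,C,D,E,F,G,H,A]
After op 2 (rotate(+1)): offset=2, physical=[A,B,C,D,E,F,G,H], logical=[C,D,E,F,G,H,A,B]
After op 3 (rotate(+3)): offset=5, physical=[A,B,C,D,E,F,G,H], logical=[F,G,H,A,B,C,D,E]
After op 4 (replace(7, 'g')): offset=5, physical=[A,B,C,D,g,F,G,H], logical=[F,G,H,A,B,C,D,g]
After op 5 (swap(2, 1)): offset=5, physical=[A,B,C,D,g,F,H,G], logical=[F,H,G,A,B,C,D,g]
After op 6 (rotate(+3)): offset=0, physical=[A,B,C,D,g,F,H,G], logical=[A,B,C,D,g,F,H,G]
After op 7 (rotate(+2)): offset=2, physical=[A,B,C,D,g,F,H,G], logical=[C,D,g,F,H,G,A,B]
After op 8 (replace(2, 'm')): offset=2, physical=[A,B,C,D,m,F,H,G], logical=[C,D,m,F,H,G,A,B]

Answer: G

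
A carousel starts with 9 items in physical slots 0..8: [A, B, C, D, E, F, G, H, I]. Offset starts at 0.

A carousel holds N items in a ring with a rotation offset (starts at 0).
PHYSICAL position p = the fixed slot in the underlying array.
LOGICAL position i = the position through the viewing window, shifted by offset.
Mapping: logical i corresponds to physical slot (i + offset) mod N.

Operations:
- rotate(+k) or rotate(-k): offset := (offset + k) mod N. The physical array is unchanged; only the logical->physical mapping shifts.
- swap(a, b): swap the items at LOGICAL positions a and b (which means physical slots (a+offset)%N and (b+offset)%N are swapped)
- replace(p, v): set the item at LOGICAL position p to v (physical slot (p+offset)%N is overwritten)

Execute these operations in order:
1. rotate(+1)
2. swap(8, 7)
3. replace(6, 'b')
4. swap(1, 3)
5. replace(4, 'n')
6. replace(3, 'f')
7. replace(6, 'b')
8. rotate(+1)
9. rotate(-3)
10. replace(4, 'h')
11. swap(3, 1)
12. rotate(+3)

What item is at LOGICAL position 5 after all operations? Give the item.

After op 1 (rotate(+1)): offset=1, physical=[A,B,C,D,E,F,G,H,I], logical=[B,C,D,E,F,G,H,I,A]
After op 2 (swap(8, 7)): offset=1, physical=[I,B,C,D,E,F,G,H,A], logical=[B,C,D,E,F,G,H,A,I]
After op 3 (replace(6, 'b')): offset=1, physical=[I,B,C,D,E,F,G,b,A], logical=[B,C,D,E,F,G,b,A,I]
After op 4 (swap(1, 3)): offset=1, physical=[I,B,E,D,C,F,G,b,A], logical=[B,E,D,C,F,G,b,A,I]
After op 5 (replace(4, 'n')): offset=1, physical=[I,B,E,D,C,n,G,b,A], logical=[B,E,D,C,n,G,b,A,I]
After op 6 (replace(3, 'f')): offset=1, physical=[I,B,E,D,f,n,G,b,A], logical=[B,E,D,f,n,G,b,A,I]
After op 7 (replace(6, 'b')): offset=1, physical=[I,B,E,D,f,n,G,b,A], logical=[B,E,D,f,n,G,b,A,I]
After op 8 (rotate(+1)): offset=2, physical=[I,B,E,D,f,n,G,b,A], logical=[E,D,f,n,G,b,A,I,B]
After op 9 (rotate(-3)): offset=8, physical=[I,B,E,D,f,n,G,b,A], logical=[A,I,B,E,D,f,n,G,b]
After op 10 (replace(4, 'h')): offset=8, physical=[I,B,E,h,f,n,G,b,A], logical=[A,I,B,E,h,f,n,G,b]
After op 11 (swap(3, 1)): offset=8, physical=[E,B,I,h,f,n,G,b,A], logical=[A,E,B,I,h,f,n,G,b]
After op 12 (rotate(+3)): offset=2, physical=[E,B,I,h,f,n,G,b,A], logical=[I,h,f,n,G,b,A,E,B]

Answer: b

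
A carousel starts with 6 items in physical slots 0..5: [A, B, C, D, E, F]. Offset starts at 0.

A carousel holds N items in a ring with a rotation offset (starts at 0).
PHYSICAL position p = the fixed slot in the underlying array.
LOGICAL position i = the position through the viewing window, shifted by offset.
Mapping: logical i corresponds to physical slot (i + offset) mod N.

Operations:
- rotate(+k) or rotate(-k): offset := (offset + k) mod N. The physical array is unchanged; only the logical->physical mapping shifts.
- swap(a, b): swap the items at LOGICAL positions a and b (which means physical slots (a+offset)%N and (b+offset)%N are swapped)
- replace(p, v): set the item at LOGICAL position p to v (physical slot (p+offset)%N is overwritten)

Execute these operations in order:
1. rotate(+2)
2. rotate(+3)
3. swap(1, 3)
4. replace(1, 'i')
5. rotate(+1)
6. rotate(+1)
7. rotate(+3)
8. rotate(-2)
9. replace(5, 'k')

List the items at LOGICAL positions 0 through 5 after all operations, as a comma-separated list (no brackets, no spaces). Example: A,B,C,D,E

After op 1 (rotate(+2)): offset=2, physical=[A,B,C,D,E,F], logical=[C,D,E,F,A,B]
After op 2 (rotate(+3)): offset=5, physical=[A,B,C,D,E,F], logical=[F,A,B,C,D,E]
After op 3 (swap(1, 3)): offset=5, physical=[C,B,A,D,E,F], logical=[F,C,B,A,D,E]
After op 4 (replace(1, 'i')): offset=5, physical=[i,B,A,D,E,F], logical=[F,i,B,A,D,E]
After op 5 (rotate(+1)): offset=0, physical=[i,B,A,D,E,F], logical=[i,B,A,D,E,F]
After op 6 (rotate(+1)): offset=1, physical=[i,B,A,D,E,F], logical=[B,A,D,E,F,i]
After op 7 (rotate(+3)): offset=4, physical=[i,B,A,D,E,F], logical=[E,F,i,B,A,D]
After op 8 (rotate(-2)): offset=2, physical=[i,B,A,D,E,F], logical=[A,D,E,F,i,B]
After op 9 (replace(5, 'k')): offset=2, physical=[i,k,A,D,E,F], logical=[A,D,E,F,i,k]

Answer: A,D,E,F,i,k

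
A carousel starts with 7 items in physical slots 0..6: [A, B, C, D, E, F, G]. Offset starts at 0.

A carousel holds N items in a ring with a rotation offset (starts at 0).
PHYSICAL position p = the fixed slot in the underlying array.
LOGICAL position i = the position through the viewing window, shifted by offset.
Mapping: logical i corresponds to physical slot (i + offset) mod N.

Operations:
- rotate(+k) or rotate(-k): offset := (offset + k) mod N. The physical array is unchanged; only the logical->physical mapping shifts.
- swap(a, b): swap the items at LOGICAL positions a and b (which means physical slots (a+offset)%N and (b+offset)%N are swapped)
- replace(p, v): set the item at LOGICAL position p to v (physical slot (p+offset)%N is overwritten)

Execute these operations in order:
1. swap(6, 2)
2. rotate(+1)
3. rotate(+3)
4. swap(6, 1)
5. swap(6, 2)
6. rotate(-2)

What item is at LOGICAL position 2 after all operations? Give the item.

Answer: E

Derivation:
After op 1 (swap(6, 2)): offset=0, physical=[A,B,G,D,E,F,C], logical=[A,B,G,D,E,F,C]
After op 2 (rotate(+1)): offset=1, physical=[A,B,G,D,E,F,C], logical=[B,G,D,E,F,C,A]
After op 3 (rotate(+3)): offset=4, physical=[A,B,G,D,E,F,C], logical=[E,F,C,A,B,G,D]
After op 4 (swap(6, 1)): offset=4, physical=[A,B,G,F,E,D,C], logical=[E,D,C,A,B,G,F]
After op 5 (swap(6, 2)): offset=4, physical=[A,B,G,C,E,D,F], logical=[E,D,F,A,B,G,C]
After op 6 (rotate(-2)): offset=2, physical=[A,B,G,C,E,D,F], logical=[G,C,E,D,F,A,B]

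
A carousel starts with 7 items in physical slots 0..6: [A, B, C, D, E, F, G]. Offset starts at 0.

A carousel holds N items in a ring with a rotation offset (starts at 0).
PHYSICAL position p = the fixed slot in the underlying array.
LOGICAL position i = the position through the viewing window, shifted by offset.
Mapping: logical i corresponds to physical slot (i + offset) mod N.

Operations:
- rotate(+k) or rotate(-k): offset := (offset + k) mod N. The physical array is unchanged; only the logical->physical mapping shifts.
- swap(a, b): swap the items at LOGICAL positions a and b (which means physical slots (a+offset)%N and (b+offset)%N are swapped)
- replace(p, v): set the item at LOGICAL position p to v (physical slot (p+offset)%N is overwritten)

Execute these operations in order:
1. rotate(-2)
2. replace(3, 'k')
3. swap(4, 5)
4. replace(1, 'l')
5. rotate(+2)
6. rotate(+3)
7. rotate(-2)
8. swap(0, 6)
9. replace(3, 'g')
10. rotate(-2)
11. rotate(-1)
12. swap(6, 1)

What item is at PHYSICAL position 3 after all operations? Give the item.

After op 1 (rotate(-2)): offset=5, physical=[A,B,C,D,E,F,G], logical=[F,G,A,B,C,D,E]
After op 2 (replace(3, 'k')): offset=5, physical=[A,k,C,D,E,F,G], logical=[F,G,A,k,C,D,E]
After op 3 (swap(4, 5)): offset=5, physical=[A,k,D,C,E,F,G], logical=[F,G,A,k,D,C,E]
After op 4 (replace(1, 'l')): offset=5, physical=[A,k,D,C,E,F,l], logical=[F,l,A,k,D,C,E]
After op 5 (rotate(+2)): offset=0, physical=[A,k,D,C,E,F,l], logical=[A,k,D,C,E,F,l]
After op 6 (rotate(+3)): offset=3, physical=[A,k,D,C,E,F,l], logical=[C,E,F,l,A,k,D]
After op 7 (rotate(-2)): offset=1, physical=[A,k,D,C,E,F,l], logical=[k,D,C,E,F,l,A]
After op 8 (swap(0, 6)): offset=1, physical=[k,A,D,C,E,F,l], logical=[A,D,C,E,F,l,k]
After op 9 (replace(3, 'g')): offset=1, physical=[k,A,D,C,g,F,l], logical=[A,D,C,g,F,l,k]
After op 10 (rotate(-2)): offset=6, physical=[k,A,D,C,g,F,l], logical=[l,k,A,D,C,g,F]
After op 11 (rotate(-1)): offset=5, physical=[k,A,D,C,g,F,l], logical=[F,l,k,A,D,C,g]
After op 12 (swap(6, 1)): offset=5, physical=[k,A,D,C,l,F,g], logical=[F,g,k,A,D,C,l]

Answer: C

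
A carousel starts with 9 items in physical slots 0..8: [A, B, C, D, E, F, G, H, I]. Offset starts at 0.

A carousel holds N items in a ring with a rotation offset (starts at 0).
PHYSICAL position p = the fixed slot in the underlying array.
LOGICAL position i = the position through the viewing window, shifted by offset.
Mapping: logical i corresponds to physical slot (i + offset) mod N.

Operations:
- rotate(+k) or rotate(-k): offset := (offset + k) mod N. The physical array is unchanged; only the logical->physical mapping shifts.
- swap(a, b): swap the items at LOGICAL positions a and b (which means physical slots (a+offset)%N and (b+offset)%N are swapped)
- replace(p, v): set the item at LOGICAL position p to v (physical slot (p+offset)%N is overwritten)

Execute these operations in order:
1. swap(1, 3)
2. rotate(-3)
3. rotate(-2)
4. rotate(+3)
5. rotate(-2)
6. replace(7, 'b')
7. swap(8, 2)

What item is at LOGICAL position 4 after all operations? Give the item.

Answer: A

Derivation:
After op 1 (swap(1, 3)): offset=0, physical=[A,D,C,B,E,F,G,H,I], logical=[A,D,C,B,E,F,G,H,I]
After op 2 (rotate(-3)): offset=6, physical=[A,D,C,B,E,F,G,H,I], logical=[G,H,I,A,D,C,B,E,F]
After op 3 (rotate(-2)): offset=4, physical=[A,D,C,B,E,F,G,H,I], logical=[E,F,G,H,I,A,D,C,B]
After op 4 (rotate(+3)): offset=7, physical=[A,D,C,B,E,F,G,H,I], logical=[H,I,A,D,C,B,E,F,G]
After op 5 (rotate(-2)): offset=5, physical=[A,D,C,B,E,F,G,H,I], logical=[F,G,H,I,A,D,C,B,E]
After op 6 (replace(7, 'b')): offset=5, physical=[A,D,C,b,E,F,G,H,I], logical=[F,G,H,I,A,D,C,b,E]
After op 7 (swap(8, 2)): offset=5, physical=[A,D,C,b,H,F,G,E,I], logical=[F,G,E,I,A,D,C,b,H]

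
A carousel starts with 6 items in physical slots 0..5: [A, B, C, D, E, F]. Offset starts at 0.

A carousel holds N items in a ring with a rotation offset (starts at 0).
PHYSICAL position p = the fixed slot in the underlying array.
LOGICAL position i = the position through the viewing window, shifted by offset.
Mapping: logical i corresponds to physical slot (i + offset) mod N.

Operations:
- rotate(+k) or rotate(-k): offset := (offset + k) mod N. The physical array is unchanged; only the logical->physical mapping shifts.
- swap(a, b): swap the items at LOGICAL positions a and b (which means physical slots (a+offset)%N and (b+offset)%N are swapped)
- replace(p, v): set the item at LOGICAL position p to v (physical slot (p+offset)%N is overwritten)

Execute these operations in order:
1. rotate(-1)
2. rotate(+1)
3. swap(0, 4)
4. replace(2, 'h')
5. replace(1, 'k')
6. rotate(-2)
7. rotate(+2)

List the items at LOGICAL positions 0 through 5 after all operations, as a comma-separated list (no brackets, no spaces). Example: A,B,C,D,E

After op 1 (rotate(-1)): offset=5, physical=[A,B,C,D,E,F], logical=[F,A,B,C,D,E]
After op 2 (rotate(+1)): offset=0, physical=[A,B,C,D,E,F], logical=[A,B,C,D,E,F]
After op 3 (swap(0, 4)): offset=0, physical=[E,B,C,D,A,F], logical=[E,B,C,D,A,F]
After op 4 (replace(2, 'h')): offset=0, physical=[E,B,h,D,A,F], logical=[E,B,h,D,A,F]
After op 5 (replace(1, 'k')): offset=0, physical=[E,k,h,D,A,F], logical=[E,k,h,D,A,F]
After op 6 (rotate(-2)): offset=4, physical=[E,k,h,D,A,F], logical=[A,F,E,k,h,D]
After op 7 (rotate(+2)): offset=0, physical=[E,k,h,D,A,F], logical=[E,k,h,D,A,F]

Answer: E,k,h,D,A,F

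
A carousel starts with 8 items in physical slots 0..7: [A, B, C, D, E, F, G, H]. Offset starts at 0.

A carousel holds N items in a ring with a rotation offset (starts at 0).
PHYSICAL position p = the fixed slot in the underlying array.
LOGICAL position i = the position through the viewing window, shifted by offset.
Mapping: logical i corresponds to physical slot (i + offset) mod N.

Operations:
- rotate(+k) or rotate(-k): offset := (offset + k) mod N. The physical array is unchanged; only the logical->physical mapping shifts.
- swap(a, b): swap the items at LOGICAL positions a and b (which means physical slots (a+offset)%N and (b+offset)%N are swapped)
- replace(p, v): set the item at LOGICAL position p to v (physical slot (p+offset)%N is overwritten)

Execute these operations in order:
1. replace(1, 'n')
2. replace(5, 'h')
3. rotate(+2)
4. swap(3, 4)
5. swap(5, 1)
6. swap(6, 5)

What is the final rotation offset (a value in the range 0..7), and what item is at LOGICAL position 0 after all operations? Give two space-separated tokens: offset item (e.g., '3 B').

Answer: 2 C

Derivation:
After op 1 (replace(1, 'n')): offset=0, physical=[A,n,C,D,E,F,G,H], logical=[A,n,C,D,E,F,G,H]
After op 2 (replace(5, 'h')): offset=0, physical=[A,n,C,D,E,h,G,H], logical=[A,n,C,D,E,h,G,H]
After op 3 (rotate(+2)): offset=2, physical=[A,n,C,D,E,h,G,H], logical=[C,D,E,h,G,H,A,n]
After op 4 (swap(3, 4)): offset=2, physical=[A,n,C,D,E,G,h,H], logical=[C,D,E,G,h,H,A,n]
After op 5 (swap(5, 1)): offset=2, physical=[A,n,C,H,E,G,h,D], logical=[C,H,E,G,h,D,A,n]
After op 6 (swap(6, 5)): offset=2, physical=[D,n,C,H,E,G,h,A], logical=[C,H,E,G,h,A,D,n]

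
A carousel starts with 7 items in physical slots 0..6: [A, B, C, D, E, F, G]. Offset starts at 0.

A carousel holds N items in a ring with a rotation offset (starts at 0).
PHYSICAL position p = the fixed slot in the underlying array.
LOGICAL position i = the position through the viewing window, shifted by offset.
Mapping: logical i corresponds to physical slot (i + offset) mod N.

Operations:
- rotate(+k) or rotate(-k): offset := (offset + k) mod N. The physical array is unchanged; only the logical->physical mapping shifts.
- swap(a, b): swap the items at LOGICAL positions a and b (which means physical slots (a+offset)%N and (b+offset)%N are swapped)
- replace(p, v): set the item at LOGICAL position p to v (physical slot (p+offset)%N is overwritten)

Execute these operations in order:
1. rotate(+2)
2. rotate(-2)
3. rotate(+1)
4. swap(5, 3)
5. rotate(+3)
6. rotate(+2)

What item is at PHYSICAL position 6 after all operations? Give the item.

Answer: E

Derivation:
After op 1 (rotate(+2)): offset=2, physical=[A,B,C,D,E,F,G], logical=[C,D,E,F,G,A,B]
After op 2 (rotate(-2)): offset=0, physical=[A,B,C,D,E,F,G], logical=[A,B,C,D,E,F,G]
After op 3 (rotate(+1)): offset=1, physical=[A,B,C,D,E,F,G], logical=[B,C,D,E,F,G,A]
After op 4 (swap(5, 3)): offset=1, physical=[A,B,C,D,G,F,E], logical=[B,C,D,G,F,E,A]
After op 5 (rotate(+3)): offset=4, physical=[A,B,C,D,G,F,E], logical=[G,F,E,A,B,C,D]
After op 6 (rotate(+2)): offset=6, physical=[A,B,C,D,G,F,E], logical=[E,A,B,C,D,G,F]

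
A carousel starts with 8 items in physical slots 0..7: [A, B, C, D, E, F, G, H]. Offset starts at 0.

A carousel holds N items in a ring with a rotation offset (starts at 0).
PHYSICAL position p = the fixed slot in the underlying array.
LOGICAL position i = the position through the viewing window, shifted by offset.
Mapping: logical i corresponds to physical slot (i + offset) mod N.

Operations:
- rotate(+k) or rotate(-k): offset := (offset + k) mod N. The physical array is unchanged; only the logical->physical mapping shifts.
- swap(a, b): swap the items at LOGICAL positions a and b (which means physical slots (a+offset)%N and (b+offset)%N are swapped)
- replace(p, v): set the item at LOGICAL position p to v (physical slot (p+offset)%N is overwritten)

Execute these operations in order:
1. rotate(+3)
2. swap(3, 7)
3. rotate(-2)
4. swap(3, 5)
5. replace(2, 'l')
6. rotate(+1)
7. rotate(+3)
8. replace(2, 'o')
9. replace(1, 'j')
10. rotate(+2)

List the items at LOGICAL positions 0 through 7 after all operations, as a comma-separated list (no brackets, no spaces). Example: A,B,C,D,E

Answer: o,A,B,G,l,C,F,j

Derivation:
After op 1 (rotate(+3)): offset=3, physical=[A,B,C,D,E,F,G,H], logical=[D,E,F,G,H,A,B,C]
After op 2 (swap(3, 7)): offset=3, physical=[A,B,G,D,E,F,C,H], logical=[D,E,F,C,H,A,B,G]
After op 3 (rotate(-2)): offset=1, physical=[A,B,G,D,E,F,C,H], logical=[B,G,D,E,F,C,H,A]
After op 4 (swap(3, 5)): offset=1, physical=[A,B,G,D,C,F,E,H], logical=[B,G,D,C,F,E,H,A]
After op 5 (replace(2, 'l')): offset=1, physical=[A,B,G,l,C,F,E,H], logical=[B,G,l,C,F,E,H,A]
After op 6 (rotate(+1)): offset=2, physical=[A,B,G,l,C,F,E,H], logical=[G,l,C,F,E,H,A,B]
After op 7 (rotate(+3)): offset=5, physical=[A,B,G,l,C,F,E,H], logical=[F,E,H,A,B,G,l,C]
After op 8 (replace(2, 'o')): offset=5, physical=[A,B,G,l,C,F,E,o], logical=[F,E,o,A,B,G,l,C]
After op 9 (replace(1, 'j')): offset=5, physical=[A,B,G,l,C,F,j,o], logical=[F,j,o,A,B,G,l,C]
After op 10 (rotate(+2)): offset=7, physical=[A,B,G,l,C,F,j,o], logical=[o,A,B,G,l,C,F,j]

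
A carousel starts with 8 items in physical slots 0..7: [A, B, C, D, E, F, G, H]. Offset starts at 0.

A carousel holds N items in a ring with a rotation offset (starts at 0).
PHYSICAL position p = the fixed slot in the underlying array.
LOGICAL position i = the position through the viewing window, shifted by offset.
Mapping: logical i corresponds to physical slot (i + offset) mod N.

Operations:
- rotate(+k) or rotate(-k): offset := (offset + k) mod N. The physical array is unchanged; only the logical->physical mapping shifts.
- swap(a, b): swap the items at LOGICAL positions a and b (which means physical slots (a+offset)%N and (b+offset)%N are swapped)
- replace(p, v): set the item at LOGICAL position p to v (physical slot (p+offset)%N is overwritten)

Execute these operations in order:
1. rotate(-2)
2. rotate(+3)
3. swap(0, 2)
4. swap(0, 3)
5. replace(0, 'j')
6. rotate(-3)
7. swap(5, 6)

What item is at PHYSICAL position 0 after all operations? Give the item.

Answer: A

Derivation:
After op 1 (rotate(-2)): offset=6, physical=[A,B,C,D,E,F,G,H], logical=[G,H,A,B,C,D,E,F]
After op 2 (rotate(+3)): offset=1, physical=[A,B,C,D,E,F,G,H], logical=[B,C,D,E,F,G,H,A]
After op 3 (swap(0, 2)): offset=1, physical=[A,D,C,B,E,F,G,H], logical=[D,C,B,E,F,G,H,A]
After op 4 (swap(0, 3)): offset=1, physical=[A,E,C,B,D,F,G,H], logical=[E,C,B,D,F,G,H,A]
After op 5 (replace(0, 'j')): offset=1, physical=[A,j,C,B,D,F,G,H], logical=[j,C,B,D,F,G,H,A]
After op 6 (rotate(-3)): offset=6, physical=[A,j,C,B,D,F,G,H], logical=[G,H,A,j,C,B,D,F]
After op 7 (swap(5, 6)): offset=6, physical=[A,j,C,D,B,F,G,H], logical=[G,H,A,j,C,D,B,F]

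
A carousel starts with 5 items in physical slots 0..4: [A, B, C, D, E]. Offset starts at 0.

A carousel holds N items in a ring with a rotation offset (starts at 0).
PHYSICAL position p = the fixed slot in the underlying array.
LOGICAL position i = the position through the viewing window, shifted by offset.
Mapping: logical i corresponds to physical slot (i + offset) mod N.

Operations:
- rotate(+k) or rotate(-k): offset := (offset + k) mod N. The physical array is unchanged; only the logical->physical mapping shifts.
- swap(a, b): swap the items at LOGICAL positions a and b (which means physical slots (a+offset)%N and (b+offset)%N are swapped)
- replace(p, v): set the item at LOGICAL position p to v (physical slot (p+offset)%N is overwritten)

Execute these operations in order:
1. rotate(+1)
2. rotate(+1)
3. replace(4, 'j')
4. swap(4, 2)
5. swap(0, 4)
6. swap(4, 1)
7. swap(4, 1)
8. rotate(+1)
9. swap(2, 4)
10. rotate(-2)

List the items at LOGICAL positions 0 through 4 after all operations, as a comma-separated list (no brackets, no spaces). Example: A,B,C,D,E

After op 1 (rotate(+1)): offset=1, physical=[A,B,C,D,E], logical=[B,C,D,E,A]
After op 2 (rotate(+1)): offset=2, physical=[A,B,C,D,E], logical=[C,D,E,A,B]
After op 3 (replace(4, 'j')): offset=2, physical=[A,j,C,D,E], logical=[C,D,E,A,j]
After op 4 (swap(4, 2)): offset=2, physical=[A,E,C,D,j], logical=[C,D,j,A,E]
After op 5 (swap(0, 4)): offset=2, physical=[A,C,E,D,j], logical=[E,D,j,A,C]
After op 6 (swap(4, 1)): offset=2, physical=[A,D,E,C,j], logical=[E,C,j,A,D]
After op 7 (swap(4, 1)): offset=2, physical=[A,C,E,D,j], logical=[E,D,j,A,C]
After op 8 (rotate(+1)): offset=3, physical=[A,C,E,D,j], logical=[D,j,A,C,E]
After op 9 (swap(2, 4)): offset=3, physical=[E,C,A,D,j], logical=[D,j,E,C,A]
After op 10 (rotate(-2)): offset=1, physical=[E,C,A,D,j], logical=[C,A,D,j,E]

Answer: C,A,D,j,E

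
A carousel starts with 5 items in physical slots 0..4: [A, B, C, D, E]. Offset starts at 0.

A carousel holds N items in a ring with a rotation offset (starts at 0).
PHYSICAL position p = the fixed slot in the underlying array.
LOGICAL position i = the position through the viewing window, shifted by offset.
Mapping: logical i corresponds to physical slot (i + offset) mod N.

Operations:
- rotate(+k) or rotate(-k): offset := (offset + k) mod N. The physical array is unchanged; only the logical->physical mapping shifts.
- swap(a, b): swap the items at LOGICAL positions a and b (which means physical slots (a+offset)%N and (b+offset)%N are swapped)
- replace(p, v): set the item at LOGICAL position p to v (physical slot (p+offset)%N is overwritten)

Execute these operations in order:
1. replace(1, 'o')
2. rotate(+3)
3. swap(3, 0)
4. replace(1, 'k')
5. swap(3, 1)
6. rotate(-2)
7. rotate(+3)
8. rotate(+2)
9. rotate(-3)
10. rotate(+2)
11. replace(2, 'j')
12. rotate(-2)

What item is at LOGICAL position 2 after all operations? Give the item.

After op 1 (replace(1, 'o')): offset=0, physical=[A,o,C,D,E], logical=[A,o,C,D,E]
After op 2 (rotate(+3)): offset=3, physical=[A,o,C,D,E], logical=[D,E,A,o,C]
After op 3 (swap(3, 0)): offset=3, physical=[A,D,C,o,E], logical=[o,E,A,D,C]
After op 4 (replace(1, 'k')): offset=3, physical=[A,D,C,o,k], logical=[o,k,A,D,C]
After op 5 (swap(3, 1)): offset=3, physical=[A,k,C,o,D], logical=[o,D,A,k,C]
After op 6 (rotate(-2)): offset=1, physical=[A,k,C,o,D], logical=[k,C,o,D,A]
After op 7 (rotate(+3)): offset=4, physical=[A,k,C,o,D], logical=[D,A,k,C,o]
After op 8 (rotate(+2)): offset=1, physical=[A,k,C,o,D], logical=[k,C,o,D,A]
After op 9 (rotate(-3)): offset=3, physical=[A,k,C,o,D], logical=[o,D,A,k,C]
After op 10 (rotate(+2)): offset=0, physical=[A,k,C,o,D], logical=[A,k,C,o,D]
After op 11 (replace(2, 'j')): offset=0, physical=[A,k,j,o,D], logical=[A,k,j,o,D]
After op 12 (rotate(-2)): offset=3, physical=[A,k,j,o,D], logical=[o,D,A,k,j]

Answer: A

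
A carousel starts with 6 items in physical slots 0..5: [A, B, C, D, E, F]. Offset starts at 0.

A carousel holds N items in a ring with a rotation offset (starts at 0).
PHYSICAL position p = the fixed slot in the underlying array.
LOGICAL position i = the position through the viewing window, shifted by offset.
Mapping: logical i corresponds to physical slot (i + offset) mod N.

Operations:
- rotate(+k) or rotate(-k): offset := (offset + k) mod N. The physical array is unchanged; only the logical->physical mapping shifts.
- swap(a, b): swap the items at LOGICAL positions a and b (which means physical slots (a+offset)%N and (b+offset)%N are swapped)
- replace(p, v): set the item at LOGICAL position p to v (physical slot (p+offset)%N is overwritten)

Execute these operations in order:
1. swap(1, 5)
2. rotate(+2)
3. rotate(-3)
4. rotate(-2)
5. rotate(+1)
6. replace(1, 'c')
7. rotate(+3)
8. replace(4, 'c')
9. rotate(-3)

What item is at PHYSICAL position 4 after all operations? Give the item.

Answer: E

Derivation:
After op 1 (swap(1, 5)): offset=0, physical=[A,F,C,D,E,B], logical=[A,F,C,D,E,B]
After op 2 (rotate(+2)): offset=2, physical=[A,F,C,D,E,B], logical=[C,D,E,B,A,F]
After op 3 (rotate(-3)): offset=5, physical=[A,F,C,D,E,B], logical=[B,A,F,C,D,E]
After op 4 (rotate(-2)): offset=3, physical=[A,F,C,D,E,B], logical=[D,E,B,A,F,C]
After op 5 (rotate(+1)): offset=4, physical=[A,F,C,D,E,B], logical=[E,B,A,F,C,D]
After op 6 (replace(1, 'c')): offset=4, physical=[A,F,C,D,E,c], logical=[E,c,A,F,C,D]
After op 7 (rotate(+3)): offset=1, physical=[A,F,C,D,E,c], logical=[F,C,D,E,c,A]
After op 8 (replace(4, 'c')): offset=1, physical=[A,F,C,D,E,c], logical=[F,C,D,E,c,A]
After op 9 (rotate(-3)): offset=4, physical=[A,F,C,D,E,c], logical=[E,c,A,F,C,D]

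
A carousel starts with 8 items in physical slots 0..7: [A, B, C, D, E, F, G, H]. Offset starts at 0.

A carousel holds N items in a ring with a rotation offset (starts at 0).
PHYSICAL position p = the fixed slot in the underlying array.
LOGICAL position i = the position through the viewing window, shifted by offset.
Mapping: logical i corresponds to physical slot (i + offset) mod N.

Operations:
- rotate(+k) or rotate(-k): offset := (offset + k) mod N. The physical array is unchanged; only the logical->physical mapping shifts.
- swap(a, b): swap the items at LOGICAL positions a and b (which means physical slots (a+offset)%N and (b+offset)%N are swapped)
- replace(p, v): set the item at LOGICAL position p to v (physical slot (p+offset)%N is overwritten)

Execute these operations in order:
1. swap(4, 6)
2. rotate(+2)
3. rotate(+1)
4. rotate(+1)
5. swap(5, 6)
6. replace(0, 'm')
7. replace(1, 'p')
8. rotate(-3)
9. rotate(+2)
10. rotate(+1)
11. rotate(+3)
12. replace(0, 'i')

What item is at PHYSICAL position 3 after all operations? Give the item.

After op 1 (swap(4, 6)): offset=0, physical=[A,B,C,D,G,F,E,H], logical=[A,B,C,D,G,F,E,H]
After op 2 (rotate(+2)): offset=2, physical=[A,B,C,D,G,F,E,H], logical=[C,D,G,F,E,H,A,B]
After op 3 (rotate(+1)): offset=3, physical=[A,B,C,D,G,F,E,H], logical=[D,G,F,E,H,A,B,C]
After op 4 (rotate(+1)): offset=4, physical=[A,B,C,D,G,F,E,H], logical=[G,F,E,H,A,B,C,D]
After op 5 (swap(5, 6)): offset=4, physical=[A,C,B,D,G,F,E,H], logical=[G,F,E,H,A,C,B,D]
After op 6 (replace(0, 'm')): offset=4, physical=[A,C,B,D,m,F,E,H], logical=[m,F,E,H,A,C,B,D]
After op 7 (replace(1, 'p')): offset=4, physical=[A,C,B,D,m,p,E,H], logical=[m,p,E,H,A,C,B,D]
After op 8 (rotate(-3)): offset=1, physical=[A,C,B,D,m,p,E,H], logical=[C,B,D,m,p,E,H,A]
After op 9 (rotate(+2)): offset=3, physical=[A,C,B,D,m,p,E,H], logical=[D,m,p,E,H,A,C,B]
After op 10 (rotate(+1)): offset=4, physical=[A,C,B,D,m,p,E,H], logical=[m,p,E,H,A,C,B,D]
After op 11 (rotate(+3)): offset=7, physical=[A,C,B,D,m,p,E,H], logical=[H,A,C,B,D,m,p,E]
After op 12 (replace(0, 'i')): offset=7, physical=[A,C,B,D,m,p,E,i], logical=[i,A,C,B,D,m,p,E]

Answer: D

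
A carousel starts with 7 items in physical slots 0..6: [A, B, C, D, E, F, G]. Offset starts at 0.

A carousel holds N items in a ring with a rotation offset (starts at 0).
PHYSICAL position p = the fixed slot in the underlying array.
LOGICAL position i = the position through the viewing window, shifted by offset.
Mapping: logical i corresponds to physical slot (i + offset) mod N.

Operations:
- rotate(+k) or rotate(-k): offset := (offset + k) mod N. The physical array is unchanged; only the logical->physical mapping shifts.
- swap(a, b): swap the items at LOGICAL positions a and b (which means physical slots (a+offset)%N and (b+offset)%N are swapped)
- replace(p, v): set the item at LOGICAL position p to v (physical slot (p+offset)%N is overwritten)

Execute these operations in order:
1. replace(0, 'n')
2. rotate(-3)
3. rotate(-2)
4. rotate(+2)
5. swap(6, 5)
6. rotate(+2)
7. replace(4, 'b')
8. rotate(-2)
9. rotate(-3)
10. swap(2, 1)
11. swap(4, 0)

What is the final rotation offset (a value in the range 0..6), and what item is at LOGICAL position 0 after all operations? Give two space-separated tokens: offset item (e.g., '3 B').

Answer: 1 F

Derivation:
After op 1 (replace(0, 'n')): offset=0, physical=[n,B,C,D,E,F,G], logical=[n,B,C,D,E,F,G]
After op 2 (rotate(-3)): offset=4, physical=[n,B,C,D,E,F,G], logical=[E,F,G,n,B,C,D]
After op 3 (rotate(-2)): offset=2, physical=[n,B,C,D,E,F,G], logical=[C,D,E,F,G,n,B]
After op 4 (rotate(+2)): offset=4, physical=[n,B,C,D,E,F,G], logical=[E,F,G,n,B,C,D]
After op 5 (swap(6, 5)): offset=4, physical=[n,B,D,C,E,F,G], logical=[E,F,G,n,B,D,C]
After op 6 (rotate(+2)): offset=6, physical=[n,B,D,C,E,F,G], logical=[G,n,B,D,C,E,F]
After op 7 (replace(4, 'b')): offset=6, physical=[n,B,D,b,E,F,G], logical=[G,n,B,D,b,E,F]
After op 8 (rotate(-2)): offset=4, physical=[n,B,D,b,E,F,G], logical=[E,F,G,n,B,D,b]
After op 9 (rotate(-3)): offset=1, physical=[n,B,D,b,E,F,G], logical=[B,D,b,E,F,G,n]
After op 10 (swap(2, 1)): offset=1, physical=[n,B,b,D,E,F,G], logical=[B,b,D,E,F,G,n]
After op 11 (swap(4, 0)): offset=1, physical=[n,F,b,D,E,B,G], logical=[F,b,D,E,B,G,n]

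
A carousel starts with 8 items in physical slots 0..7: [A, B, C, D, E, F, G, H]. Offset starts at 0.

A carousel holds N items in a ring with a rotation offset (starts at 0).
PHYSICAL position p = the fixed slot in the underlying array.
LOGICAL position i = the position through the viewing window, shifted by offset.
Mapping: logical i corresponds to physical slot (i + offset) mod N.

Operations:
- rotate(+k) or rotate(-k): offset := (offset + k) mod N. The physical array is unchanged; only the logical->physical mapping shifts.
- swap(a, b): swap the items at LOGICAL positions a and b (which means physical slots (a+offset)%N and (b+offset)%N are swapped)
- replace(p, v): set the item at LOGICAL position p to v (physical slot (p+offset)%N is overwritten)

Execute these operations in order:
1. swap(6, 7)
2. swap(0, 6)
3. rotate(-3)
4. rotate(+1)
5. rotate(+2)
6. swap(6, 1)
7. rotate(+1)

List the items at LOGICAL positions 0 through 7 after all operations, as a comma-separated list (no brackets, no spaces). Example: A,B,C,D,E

Answer: A,C,D,E,F,B,G,H

Derivation:
After op 1 (swap(6, 7)): offset=0, physical=[A,B,C,D,E,F,H,G], logical=[A,B,C,D,E,F,H,G]
After op 2 (swap(0, 6)): offset=0, physical=[H,B,C,D,E,F,A,G], logical=[H,B,C,D,E,F,A,G]
After op 3 (rotate(-3)): offset=5, physical=[H,B,C,D,E,F,A,G], logical=[F,A,G,H,B,C,D,E]
After op 4 (rotate(+1)): offset=6, physical=[H,B,C,D,E,F,A,G], logical=[A,G,H,B,C,D,E,F]
After op 5 (rotate(+2)): offset=0, physical=[H,B,C,D,E,F,A,G], logical=[H,B,C,D,E,F,A,G]
After op 6 (swap(6, 1)): offset=0, physical=[H,A,C,D,E,F,B,G], logical=[H,A,C,D,E,F,B,G]
After op 7 (rotate(+1)): offset=1, physical=[H,A,C,D,E,F,B,G], logical=[A,C,D,E,F,B,G,H]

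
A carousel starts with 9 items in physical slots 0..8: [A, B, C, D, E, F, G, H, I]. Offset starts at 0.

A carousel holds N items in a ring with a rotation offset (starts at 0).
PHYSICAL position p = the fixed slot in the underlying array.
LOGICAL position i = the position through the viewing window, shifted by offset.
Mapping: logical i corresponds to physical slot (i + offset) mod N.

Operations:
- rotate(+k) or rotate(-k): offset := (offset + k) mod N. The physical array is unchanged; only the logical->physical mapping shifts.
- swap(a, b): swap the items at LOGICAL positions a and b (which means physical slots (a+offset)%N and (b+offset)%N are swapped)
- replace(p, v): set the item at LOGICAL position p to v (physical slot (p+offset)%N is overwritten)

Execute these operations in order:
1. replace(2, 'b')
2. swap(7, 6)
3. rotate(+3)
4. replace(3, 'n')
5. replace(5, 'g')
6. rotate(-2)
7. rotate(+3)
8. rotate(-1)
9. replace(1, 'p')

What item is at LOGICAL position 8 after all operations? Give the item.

After op 1 (replace(2, 'b')): offset=0, physical=[A,B,b,D,E,F,G,H,I], logical=[A,B,b,D,E,F,G,H,I]
After op 2 (swap(7, 6)): offset=0, physical=[A,B,b,D,E,F,H,G,I], logical=[A,B,b,D,E,F,H,G,I]
After op 3 (rotate(+3)): offset=3, physical=[A,B,b,D,E,F,H,G,I], logical=[D,E,F,H,G,I,A,B,b]
After op 4 (replace(3, 'n')): offset=3, physical=[A,B,b,D,E,F,n,G,I], logical=[D,E,F,n,G,I,A,B,b]
After op 5 (replace(5, 'g')): offset=3, physical=[A,B,b,D,E,F,n,G,g], logical=[D,E,F,n,G,g,A,B,b]
After op 6 (rotate(-2)): offset=1, physical=[A,B,b,D,E,F,n,G,g], logical=[B,b,D,E,F,n,G,g,A]
After op 7 (rotate(+3)): offset=4, physical=[A,B,b,D,E,F,n,G,g], logical=[E,F,n,G,g,A,B,b,D]
After op 8 (rotate(-1)): offset=3, physical=[A,B,b,D,E,F,n,G,g], logical=[D,E,F,n,G,g,A,B,b]
After op 9 (replace(1, 'p')): offset=3, physical=[A,B,b,D,p,F,n,G,g], logical=[D,p,F,n,G,g,A,B,b]

Answer: b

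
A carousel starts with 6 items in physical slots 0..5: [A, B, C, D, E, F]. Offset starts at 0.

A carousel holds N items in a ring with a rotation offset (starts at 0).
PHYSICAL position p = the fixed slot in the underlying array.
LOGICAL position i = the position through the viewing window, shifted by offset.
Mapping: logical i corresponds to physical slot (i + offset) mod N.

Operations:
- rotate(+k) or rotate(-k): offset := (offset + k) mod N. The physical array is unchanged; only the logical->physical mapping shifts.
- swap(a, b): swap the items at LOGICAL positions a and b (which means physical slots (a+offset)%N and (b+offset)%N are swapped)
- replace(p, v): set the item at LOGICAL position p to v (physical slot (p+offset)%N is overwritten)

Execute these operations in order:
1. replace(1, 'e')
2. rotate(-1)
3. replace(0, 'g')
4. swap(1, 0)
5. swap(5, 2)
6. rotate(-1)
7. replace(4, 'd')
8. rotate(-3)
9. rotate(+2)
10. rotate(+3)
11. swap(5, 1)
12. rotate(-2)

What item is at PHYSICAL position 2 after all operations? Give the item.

After op 1 (replace(1, 'e')): offset=0, physical=[A,e,C,D,E,F], logical=[A,e,C,D,E,F]
After op 2 (rotate(-1)): offset=5, physical=[A,e,C,D,E,F], logical=[F,A,e,C,D,E]
After op 3 (replace(0, 'g')): offset=5, physical=[A,e,C,D,E,g], logical=[g,A,e,C,D,E]
After op 4 (swap(1, 0)): offset=5, physical=[g,e,C,D,E,A], logical=[A,g,e,C,D,E]
After op 5 (swap(5, 2)): offset=5, physical=[g,E,C,D,e,A], logical=[A,g,E,C,D,e]
After op 6 (rotate(-1)): offset=4, physical=[g,E,C,D,e,A], logical=[e,A,g,E,C,D]
After op 7 (replace(4, 'd')): offset=4, physical=[g,E,d,D,e,A], logical=[e,A,g,E,d,D]
After op 8 (rotate(-3)): offset=1, physical=[g,E,d,D,e,A], logical=[E,d,D,e,A,g]
After op 9 (rotate(+2)): offset=3, physical=[g,E,d,D,e,A], logical=[D,e,A,g,E,d]
After op 10 (rotate(+3)): offset=0, physical=[g,E,d,D,e,A], logical=[g,E,d,D,e,A]
After op 11 (swap(5, 1)): offset=0, physical=[g,A,d,D,e,E], logical=[g,A,d,D,e,E]
After op 12 (rotate(-2)): offset=4, physical=[g,A,d,D,e,E], logical=[e,E,g,A,d,D]

Answer: d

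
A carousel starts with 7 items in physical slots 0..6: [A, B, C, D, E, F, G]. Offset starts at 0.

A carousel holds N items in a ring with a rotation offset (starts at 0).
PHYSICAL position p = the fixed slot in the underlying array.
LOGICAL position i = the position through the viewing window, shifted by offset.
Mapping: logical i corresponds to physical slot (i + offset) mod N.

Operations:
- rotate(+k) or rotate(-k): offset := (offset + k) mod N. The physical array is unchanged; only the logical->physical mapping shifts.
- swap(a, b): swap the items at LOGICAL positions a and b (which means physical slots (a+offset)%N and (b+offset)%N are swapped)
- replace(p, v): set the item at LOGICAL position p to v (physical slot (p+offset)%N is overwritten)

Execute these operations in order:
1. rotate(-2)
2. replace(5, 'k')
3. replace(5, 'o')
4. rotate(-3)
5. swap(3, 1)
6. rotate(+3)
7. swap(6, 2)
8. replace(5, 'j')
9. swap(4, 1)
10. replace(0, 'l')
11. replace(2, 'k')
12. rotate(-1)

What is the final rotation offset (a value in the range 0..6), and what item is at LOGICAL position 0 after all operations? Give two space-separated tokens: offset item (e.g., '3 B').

Answer: 4 A

Derivation:
After op 1 (rotate(-2)): offset=5, physical=[A,B,C,D,E,F,G], logical=[F,G,A,B,C,D,E]
After op 2 (replace(5, 'k')): offset=5, physical=[A,B,C,k,E,F,G], logical=[F,G,A,B,C,k,E]
After op 3 (replace(5, 'o')): offset=5, physical=[A,B,C,o,E,F,G], logical=[F,G,A,B,C,o,E]
After op 4 (rotate(-3)): offset=2, physical=[A,B,C,o,E,F,G], logical=[C,o,E,F,G,A,B]
After op 5 (swap(3, 1)): offset=2, physical=[A,B,C,F,E,o,G], logical=[C,F,E,o,G,A,B]
After op 6 (rotate(+3)): offset=5, physical=[A,B,C,F,E,o,G], logical=[o,G,A,B,C,F,E]
After op 7 (swap(6, 2)): offset=5, physical=[E,B,C,F,A,o,G], logical=[o,G,E,B,C,F,A]
After op 8 (replace(5, 'j')): offset=5, physical=[E,B,C,j,A,o,G], logical=[o,G,E,B,C,j,A]
After op 9 (swap(4, 1)): offset=5, physical=[E,B,G,j,A,o,C], logical=[o,C,E,B,G,j,A]
After op 10 (replace(0, 'l')): offset=5, physical=[E,B,G,j,A,l,C], logical=[l,C,E,B,G,j,A]
After op 11 (replace(2, 'k')): offset=5, physical=[k,B,G,j,A,l,C], logical=[l,C,k,B,G,j,A]
After op 12 (rotate(-1)): offset=4, physical=[k,B,G,j,A,l,C], logical=[A,l,C,k,B,G,j]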